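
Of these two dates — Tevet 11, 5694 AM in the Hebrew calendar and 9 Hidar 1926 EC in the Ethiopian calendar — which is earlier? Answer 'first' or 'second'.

second

Converting both to JDN: 2427436 vs 2427395; the smaller is the second.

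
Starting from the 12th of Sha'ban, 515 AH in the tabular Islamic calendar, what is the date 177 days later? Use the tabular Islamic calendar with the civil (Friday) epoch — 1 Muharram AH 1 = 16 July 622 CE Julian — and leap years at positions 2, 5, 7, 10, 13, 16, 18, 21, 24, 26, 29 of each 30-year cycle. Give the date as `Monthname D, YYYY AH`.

Safar 11, 516 AH

JDN of the 12th of Sha'ban, 515 AH = 2130802.
2130802 + 177 = 2130979.
JDN 2130979 in the tabular Islamic calendar is Safar 11, 516 AH.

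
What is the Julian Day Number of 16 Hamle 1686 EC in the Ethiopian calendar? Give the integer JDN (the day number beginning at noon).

2339982

Equivalently 20 July 1694 (Gregorian).
JDN 2400001 is 17 November 1858 CE (Gregorian), MJD 0; the target day is −60019 days from there, so JDN = 2339982.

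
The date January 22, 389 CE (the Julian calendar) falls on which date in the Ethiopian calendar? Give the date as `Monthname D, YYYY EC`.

Tir 27, 381 EC

Both dates share Julian Day Number 1863162; in the Ethiopian calendar that is 27 Tir 381 EC.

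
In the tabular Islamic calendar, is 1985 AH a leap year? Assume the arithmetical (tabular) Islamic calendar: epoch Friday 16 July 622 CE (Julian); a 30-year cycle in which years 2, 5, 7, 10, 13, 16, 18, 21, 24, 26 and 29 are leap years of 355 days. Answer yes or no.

yes

Year 1985 AH is year 5 of its 30-year cycle; leap positions are 2, 5, 7, 10, 13, 16, 18, 21, 24, 26, 29, so it is a leap year (355 days).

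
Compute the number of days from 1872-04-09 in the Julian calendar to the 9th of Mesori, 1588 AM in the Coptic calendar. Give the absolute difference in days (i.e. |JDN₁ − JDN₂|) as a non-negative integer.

JDN of the first date = 2404905.
JDN of the second date = 2405020.
|2405020 − 2404905| = 115.

115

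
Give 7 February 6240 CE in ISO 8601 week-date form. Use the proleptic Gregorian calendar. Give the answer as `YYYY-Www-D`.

6240-W06-5

The weekday is Friday (ISO weekday 5).
That Friday belongs to ISO week 6 of ISO year 6240.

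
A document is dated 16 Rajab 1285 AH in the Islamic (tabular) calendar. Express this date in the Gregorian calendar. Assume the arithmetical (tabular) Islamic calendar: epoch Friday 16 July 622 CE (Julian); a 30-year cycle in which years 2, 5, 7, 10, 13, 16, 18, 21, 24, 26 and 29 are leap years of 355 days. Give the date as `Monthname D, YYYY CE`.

November 2, 1868 CE

Both dates share Julian Day Number 2403639; in the Gregorian calendar that is 2 November 1868 CE.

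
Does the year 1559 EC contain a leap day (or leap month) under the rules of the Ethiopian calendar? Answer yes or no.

1559 mod 4 = 3; in the Ethiopian calendar a year is leap when year mod 4 = 3, so it is a leap year.

yes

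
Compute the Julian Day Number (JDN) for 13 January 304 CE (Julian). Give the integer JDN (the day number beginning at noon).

1832106

Equivalently 14 January 304 (proleptic Gregorian).
JDN 2400001 is 17 November 1858 CE (Gregorian), MJD 0; the target day is −567895 days from there, so JDN = 1832106.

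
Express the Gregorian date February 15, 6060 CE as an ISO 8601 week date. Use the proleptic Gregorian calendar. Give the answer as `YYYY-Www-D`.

The weekday is Sunday (ISO weekday 7).
That Sunday belongs to ISO week 7 of ISO year 6060.

6060-W07-7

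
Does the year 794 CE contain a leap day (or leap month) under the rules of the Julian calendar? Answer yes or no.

no

794 mod 4 = 2, so it is a common year in the Julian calendar.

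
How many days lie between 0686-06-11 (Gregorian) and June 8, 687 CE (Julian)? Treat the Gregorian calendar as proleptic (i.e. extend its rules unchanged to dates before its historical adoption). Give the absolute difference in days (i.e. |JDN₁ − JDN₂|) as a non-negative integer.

JDN of the first date = 1971778.
JDN of the second date = 1972143.
|1972143 − 1971778| = 365.

365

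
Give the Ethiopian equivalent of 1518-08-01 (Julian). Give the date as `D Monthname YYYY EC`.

8 Nehase 1510 EC

The source date corresponds to 11 August 1518 in the proleptic Gregorian calendar (JDN 2275720).
That day falls on 8 Nehase 1510 EC in the Ethiopian calendar.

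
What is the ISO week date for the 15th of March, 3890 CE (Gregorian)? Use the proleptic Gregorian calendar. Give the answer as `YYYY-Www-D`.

3890-W11-6

The weekday is Saturday (ISO weekday 6).
That Saturday belongs to ISO week 11 of ISO year 3890.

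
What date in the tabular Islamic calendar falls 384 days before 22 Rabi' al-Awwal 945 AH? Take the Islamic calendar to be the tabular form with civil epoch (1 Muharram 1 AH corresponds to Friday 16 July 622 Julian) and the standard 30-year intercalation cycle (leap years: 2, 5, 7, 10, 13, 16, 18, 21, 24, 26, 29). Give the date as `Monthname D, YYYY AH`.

Safar 21, 944 AH

Counting 384 days back from JDN 2283042 reaches JDN 2282658, which is Safar 21, 944 AH.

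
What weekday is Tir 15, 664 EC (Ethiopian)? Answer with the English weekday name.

In the proleptic Gregorian calendar this is 14 January 672 (JDN 1966516).
1966516 ≡ 6 (mod 7); counting from Monday = 0 gives Sunday.

Sunday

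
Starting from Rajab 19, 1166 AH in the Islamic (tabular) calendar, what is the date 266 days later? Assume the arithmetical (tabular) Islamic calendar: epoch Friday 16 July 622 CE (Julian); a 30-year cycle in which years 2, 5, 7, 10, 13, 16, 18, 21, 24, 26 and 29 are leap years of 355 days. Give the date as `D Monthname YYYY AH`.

18 Rabi' al-Thani 1167 AH

Counting 266 days forward from JDN 2361472 reaches JDN 2361738, which is 18 Rabi' al-Thani 1167 AH.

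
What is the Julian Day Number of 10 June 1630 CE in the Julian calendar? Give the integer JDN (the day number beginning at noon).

2316576

Equivalently 20 June 1630 (Gregorian).
JDN 2400001 is 17 November 1858 CE (Gregorian), MJD 0; the target day is −83425 days from there, so JDN = 2316576.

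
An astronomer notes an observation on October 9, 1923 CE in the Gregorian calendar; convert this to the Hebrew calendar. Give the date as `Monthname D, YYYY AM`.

Julian Day Number of the source date = 2423702.
Converting JDN 2423702 to the Hebrew calendar gives 29 Tishrei 5684 AM.

Tishrei 29, 5684 AM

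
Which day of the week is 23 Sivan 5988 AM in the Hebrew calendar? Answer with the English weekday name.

Thursday

In the Gregorian calendar this is 26 June 2228 (JDN 2534997).
2534997 ≡ 3 (mod 7); counting from Monday = 0 gives Thursday.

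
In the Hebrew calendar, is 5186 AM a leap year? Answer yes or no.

no

Hebrew year 5186 is year 18 of its 19-year Metonic cycle; leap years are at positions 3, 6, 8, 11, 14, 17, 19, so it is a common year (12 months).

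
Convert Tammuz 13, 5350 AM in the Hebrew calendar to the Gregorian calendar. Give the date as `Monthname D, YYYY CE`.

July 15, 1590 CE

Julian Day Number of the source date = 2301991.
Converting JDN 2301991 to the Gregorian calendar gives 15 July 1590 CE.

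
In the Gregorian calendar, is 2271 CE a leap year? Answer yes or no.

2271 is not divisible by 4, so it is a common year.

no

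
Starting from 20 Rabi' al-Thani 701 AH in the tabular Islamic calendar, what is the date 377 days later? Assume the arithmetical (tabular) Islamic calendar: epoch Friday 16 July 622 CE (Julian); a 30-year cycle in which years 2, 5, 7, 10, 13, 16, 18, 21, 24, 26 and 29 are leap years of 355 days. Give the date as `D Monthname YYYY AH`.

The starting date is JDN 2196605; 2196605 + 377 = 2196982.
JDN 2196982 corresponds to 14 Jumada al-Awwal 702 AH.

14 Jumada al-Awwal 702 AH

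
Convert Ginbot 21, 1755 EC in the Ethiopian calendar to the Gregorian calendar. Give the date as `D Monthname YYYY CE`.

27 May 1763 CE

Julian Day Number of the source date = 2365129.
Converting JDN 2365129 to the Gregorian calendar gives 27 May 1763 CE.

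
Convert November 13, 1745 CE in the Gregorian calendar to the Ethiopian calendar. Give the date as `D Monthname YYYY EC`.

Both dates share Julian Day Number 2358725; in the Ethiopian calendar that is 6 Hidar 1738 EC.

6 Hidar 1738 EC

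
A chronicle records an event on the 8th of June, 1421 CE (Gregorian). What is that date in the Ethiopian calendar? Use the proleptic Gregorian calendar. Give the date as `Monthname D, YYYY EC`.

Sene 5, 1413 EC

Julian Day Number of the source date = 2240228.
Converting JDN 2240228 to the Ethiopian calendar gives 5 Sene 1413 EC.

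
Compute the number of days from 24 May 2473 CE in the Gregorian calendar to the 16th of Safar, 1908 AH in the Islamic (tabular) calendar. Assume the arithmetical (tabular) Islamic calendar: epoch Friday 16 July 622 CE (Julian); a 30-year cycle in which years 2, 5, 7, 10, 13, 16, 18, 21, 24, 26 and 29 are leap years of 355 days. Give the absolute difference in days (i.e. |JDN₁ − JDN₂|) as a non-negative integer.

187

First date → JDN 2624449; second date → JDN 2624262.
The interval is |2624449 − 2624262| = 187 days.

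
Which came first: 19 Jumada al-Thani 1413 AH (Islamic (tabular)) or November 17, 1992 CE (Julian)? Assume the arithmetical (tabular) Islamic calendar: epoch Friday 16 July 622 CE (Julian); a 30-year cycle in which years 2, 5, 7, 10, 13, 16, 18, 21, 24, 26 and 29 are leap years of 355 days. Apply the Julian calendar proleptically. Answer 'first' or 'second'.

second

First date → JDN 2448972; second date → JDN 2448957.
JDN 2448957 < JDN 2448972, so the second date is earlier.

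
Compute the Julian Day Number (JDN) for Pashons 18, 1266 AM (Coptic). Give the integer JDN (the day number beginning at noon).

Equivalently 23 May 1550 (proleptic Gregorian).
JDN 2299161 is 15 October 1582 CE (Gregorian); the target day is −11833 days from there, so JDN = 2287328.

2287328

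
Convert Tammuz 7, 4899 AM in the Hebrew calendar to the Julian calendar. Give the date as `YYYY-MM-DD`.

Julian Day Number of the source date = 2137235.
Converting JDN 2137235 to the Julian calendar gives 7 June 1139 CE.

1139-06-07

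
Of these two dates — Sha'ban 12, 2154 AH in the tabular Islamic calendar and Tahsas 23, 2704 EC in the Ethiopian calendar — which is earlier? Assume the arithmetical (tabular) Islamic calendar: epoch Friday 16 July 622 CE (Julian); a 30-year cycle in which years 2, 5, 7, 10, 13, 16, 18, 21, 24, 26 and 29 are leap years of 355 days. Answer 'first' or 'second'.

Converting both to JDN: 2711609 vs 2711604; the smaller is the second.

second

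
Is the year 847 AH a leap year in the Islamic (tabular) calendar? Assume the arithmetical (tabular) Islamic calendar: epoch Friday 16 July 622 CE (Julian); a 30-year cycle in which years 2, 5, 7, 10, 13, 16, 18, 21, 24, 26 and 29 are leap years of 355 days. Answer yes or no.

Year 847 AH is year 7 of its 30-year cycle; leap positions are 2, 5, 7, 10, 13, 16, 18, 21, 24, 26, 29, so it is a leap year (355 days).

yes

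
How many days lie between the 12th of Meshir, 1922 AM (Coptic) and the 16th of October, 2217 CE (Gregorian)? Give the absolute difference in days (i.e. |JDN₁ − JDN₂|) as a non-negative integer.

4255

JDN of the first date = 2526836.
JDN of the second date = 2531091.
|2531091 − 2526836| = 4255.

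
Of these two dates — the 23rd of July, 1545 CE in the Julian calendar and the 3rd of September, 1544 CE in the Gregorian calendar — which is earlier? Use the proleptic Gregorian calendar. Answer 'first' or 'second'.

First date → JDN 2285573; second date → JDN 2285240.
JDN 2285240 < JDN 2285573, so the second date is earlier.

second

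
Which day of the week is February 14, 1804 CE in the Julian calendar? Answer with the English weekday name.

Sunday

This is JDN 2380013 (26 February 1804 Gregorian).
2380013 ≡ 6 (mod 7); counting from Monday = 0 gives Sunday.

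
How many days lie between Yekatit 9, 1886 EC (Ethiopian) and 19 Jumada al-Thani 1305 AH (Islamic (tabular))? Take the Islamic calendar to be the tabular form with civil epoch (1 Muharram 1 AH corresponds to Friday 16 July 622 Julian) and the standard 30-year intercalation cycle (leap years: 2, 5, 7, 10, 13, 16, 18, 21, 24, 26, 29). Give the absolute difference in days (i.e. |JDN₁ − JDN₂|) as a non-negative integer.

2175

First date → JDN 2412875; second date → JDN 2410700.
The interval is |2412875 − 2410700| = 2175 days.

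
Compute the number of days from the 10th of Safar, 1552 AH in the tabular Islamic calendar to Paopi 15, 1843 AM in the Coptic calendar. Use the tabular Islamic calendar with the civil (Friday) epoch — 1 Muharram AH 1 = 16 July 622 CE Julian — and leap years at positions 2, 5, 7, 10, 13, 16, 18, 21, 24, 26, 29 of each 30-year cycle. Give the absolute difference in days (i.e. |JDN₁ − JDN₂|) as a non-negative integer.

First date → JDN 2498102; second date → JDN 2497864.
The interval is |2498102 − 2497864| = 238 days.

238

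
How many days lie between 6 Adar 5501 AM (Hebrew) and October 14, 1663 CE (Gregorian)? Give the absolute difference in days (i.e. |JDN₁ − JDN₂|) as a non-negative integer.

JDN of the first date = 2357000.
JDN of the second date = 2328745.
|2328745 − 2357000| = 28255.

28255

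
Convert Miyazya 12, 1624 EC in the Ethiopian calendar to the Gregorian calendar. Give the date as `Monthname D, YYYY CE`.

Both dates share Julian Day Number 2317243; in the Gregorian calendar that is 17 April 1632 CE.

April 17, 1632 CE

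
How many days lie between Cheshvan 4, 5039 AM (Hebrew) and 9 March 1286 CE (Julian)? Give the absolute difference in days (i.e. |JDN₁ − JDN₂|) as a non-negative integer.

2695

First date → JDN 2188142; second date → JDN 2190837.
The interval is |2188142 − 2190837| = 2695 days.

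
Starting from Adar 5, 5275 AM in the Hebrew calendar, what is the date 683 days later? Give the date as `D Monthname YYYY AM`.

JDN of Adar 5, 5275 AM = 2274462.
2274462 + 683 = 2275145.
JDN 2275145 in the Hebrew calendar is 10 Shevat 5277 AM.

10 Shevat 5277 AM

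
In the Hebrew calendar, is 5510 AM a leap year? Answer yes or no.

Hebrew year 5510 is year 19 of its 19-year Metonic cycle; leap years are at positions 3, 6, 8, 11, 14, 17, 19, so it is a leap year (13 months).

yes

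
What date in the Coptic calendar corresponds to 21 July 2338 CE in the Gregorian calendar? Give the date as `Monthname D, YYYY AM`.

Both dates share Julian Day Number 2575198; in the Coptic calendar that is 11 Epip 2054 AM.

Epip 11, 2054 AM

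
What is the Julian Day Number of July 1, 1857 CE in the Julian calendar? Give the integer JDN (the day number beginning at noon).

2399509

In the Gregorian calendar the same day is 13 July 1857.
JDN 2400001 is 17 November 1858 CE (Gregorian), MJD 0; the target day is −492 days from there, so JDN = 2399509.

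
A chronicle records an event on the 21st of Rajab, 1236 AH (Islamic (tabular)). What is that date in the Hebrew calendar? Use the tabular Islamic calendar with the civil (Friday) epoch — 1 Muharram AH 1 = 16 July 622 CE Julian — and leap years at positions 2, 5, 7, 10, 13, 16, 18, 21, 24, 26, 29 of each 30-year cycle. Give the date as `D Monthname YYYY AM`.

22 Nisan 5581 AM

Both dates share Julian Day Number 2386280; in the Hebrew calendar that is 22 Nisan 5581 AM.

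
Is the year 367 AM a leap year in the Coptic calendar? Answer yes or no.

367 mod 4 = 3; in the Coptic calendar a year is leap when year mod 4 = 3, so it is a leap year.

yes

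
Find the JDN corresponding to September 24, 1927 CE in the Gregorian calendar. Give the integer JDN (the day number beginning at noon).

JDN 2299161 is 15 October 1582 CE (Gregorian); the target day is +125987 days from there, so JDN = 2425148.

2425148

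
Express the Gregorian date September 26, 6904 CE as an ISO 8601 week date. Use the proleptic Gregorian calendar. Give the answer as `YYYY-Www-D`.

6904-W39-5

The weekday is Friday (ISO weekday 5).
That Friday belongs to ISO week 39 of ISO year 6904.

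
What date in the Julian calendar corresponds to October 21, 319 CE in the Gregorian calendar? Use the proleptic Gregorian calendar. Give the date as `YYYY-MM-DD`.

For dates in this range the Gregorian date is 1 day ahead of the Julian.
21 October 319 Gregorian − 1 day → 20 October 319 Julian.

0319-10-20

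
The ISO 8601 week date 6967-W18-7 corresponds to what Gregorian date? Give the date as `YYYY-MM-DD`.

ISO week 1 of 6967 is the week containing the first Thursday of 6967.
Week 18, day 7 (Sunday) lands on 6967-05-03.

6967-05-03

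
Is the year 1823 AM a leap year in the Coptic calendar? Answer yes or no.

1823 mod 4 = 3; in the Coptic calendar a year is leap when year mod 4 = 3, so it is a leap year.

yes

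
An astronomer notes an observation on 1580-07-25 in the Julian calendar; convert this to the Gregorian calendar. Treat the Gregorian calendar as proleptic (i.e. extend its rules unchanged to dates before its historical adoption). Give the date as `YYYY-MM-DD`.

The Julian–Gregorian offset here is 10 days (Julian trailing).
25 July 1580 Julian + 10 days → 4 August 1580 Gregorian.

1580-08-04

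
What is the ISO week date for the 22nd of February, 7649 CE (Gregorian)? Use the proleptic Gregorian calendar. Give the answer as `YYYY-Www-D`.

The weekday is Monday (ISO weekday 1).
That Monday belongs to ISO week 8 of ISO year 7649.

7649-W08-1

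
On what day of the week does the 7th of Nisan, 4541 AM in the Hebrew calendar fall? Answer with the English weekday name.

Equivalently 10 April 781 Gregorian, JDN 2006414.
JDN 2006414 mod 7 = 4, and JDN 0 was a Monday, so this is a Friday.

Friday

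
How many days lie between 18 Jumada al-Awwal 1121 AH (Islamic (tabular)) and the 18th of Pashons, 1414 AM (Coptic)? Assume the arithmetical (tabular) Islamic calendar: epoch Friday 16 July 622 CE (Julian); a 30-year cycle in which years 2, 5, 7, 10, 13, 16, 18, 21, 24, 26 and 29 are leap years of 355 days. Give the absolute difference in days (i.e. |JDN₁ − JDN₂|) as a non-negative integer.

4081

JDN of the first date = 2345466.
JDN of the second date = 2341385.
|2341385 − 2345466| = 4081.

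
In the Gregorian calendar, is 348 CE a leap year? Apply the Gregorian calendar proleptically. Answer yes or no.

348 is divisible by 4 and not by 100, so it is a leap year.

yes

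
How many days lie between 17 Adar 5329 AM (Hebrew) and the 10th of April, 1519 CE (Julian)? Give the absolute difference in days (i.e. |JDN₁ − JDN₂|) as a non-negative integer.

18228

First date → JDN 2294200; second date → JDN 2275972.
The interval is |2294200 − 2275972| = 18228 days.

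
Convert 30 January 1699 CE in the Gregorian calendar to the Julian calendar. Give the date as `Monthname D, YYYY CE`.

January 20, 1699 CE

The Julian–Gregorian offset here is 10 days (Julian trailing).
30 January 1699 Gregorian − 10 days → 20 January 1699 Julian.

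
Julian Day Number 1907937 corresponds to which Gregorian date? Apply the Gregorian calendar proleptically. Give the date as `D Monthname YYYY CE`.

27 August 511 CE

JDN 2451545 is 1 Jan 2000; 1907937 is −543608 days from there.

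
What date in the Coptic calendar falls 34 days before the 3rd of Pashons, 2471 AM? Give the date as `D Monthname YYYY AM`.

29 Paremhat 2471 AM

JDN of the 3rd of Pashons, 2471 AM = 2727439.
2727439 − 34 = 2727405.
JDN 2727405 in the Coptic calendar is 29 Paremhat 2471 AM.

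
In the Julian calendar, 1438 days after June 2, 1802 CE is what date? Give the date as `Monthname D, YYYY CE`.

Counting 1438 days forward from JDN 2379391 reaches JDN 2380829, which is May 10, 1806 CE.

May 10, 1806 CE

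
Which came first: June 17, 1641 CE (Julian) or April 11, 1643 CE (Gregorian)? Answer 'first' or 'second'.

first

Converting both to JDN: 2320601 vs 2321254; the smaller is the first.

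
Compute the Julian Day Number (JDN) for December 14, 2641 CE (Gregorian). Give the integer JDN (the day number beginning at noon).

2686013

JDN 2299161 is 15 October 1582 CE (Gregorian); the target day is +386852 days from there, so JDN = 2686013.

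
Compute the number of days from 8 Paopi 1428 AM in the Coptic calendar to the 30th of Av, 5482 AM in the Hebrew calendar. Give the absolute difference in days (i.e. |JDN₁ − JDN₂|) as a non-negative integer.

First date → JDN 2346279; second date → JDN 2350232.
The interval is |2346279 − 2350232| = 3953 days.

3953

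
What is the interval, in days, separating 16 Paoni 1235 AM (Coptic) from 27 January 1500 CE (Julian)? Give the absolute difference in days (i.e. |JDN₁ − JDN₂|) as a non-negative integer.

7074

JDN of the first date = 2276033.
JDN of the second date = 2268959.
|2268959 − 2276033| = 7074.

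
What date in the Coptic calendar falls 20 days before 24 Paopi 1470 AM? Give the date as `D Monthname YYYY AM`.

Counting 20 days back from JDN 2361635 reaches JDN 2361615, which is 4 Paopi 1470 AM.

4 Paopi 1470 AM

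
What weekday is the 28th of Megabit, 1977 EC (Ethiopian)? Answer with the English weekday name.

Saturday

This is JDN 2446162 (6 April 1985 Gregorian).
2446162 ≡ 5 (mod 7); counting from Monday = 0 gives Saturday.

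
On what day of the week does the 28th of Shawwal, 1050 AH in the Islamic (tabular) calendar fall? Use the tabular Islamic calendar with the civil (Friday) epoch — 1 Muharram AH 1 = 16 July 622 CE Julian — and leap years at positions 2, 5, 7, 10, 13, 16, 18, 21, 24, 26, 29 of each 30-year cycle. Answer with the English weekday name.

Sunday

In the Gregorian calendar this is 10 February 1641 (JDN 2320464).
Since JDN mod 7 = 6 (0 = Monday), the day is Sunday.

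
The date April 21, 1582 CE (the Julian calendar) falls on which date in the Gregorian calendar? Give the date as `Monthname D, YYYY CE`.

May 1, 1582 CE

For dates in this range the Gregorian date is 10 days ahead of the Julian.
21 April 1582 Julian + 10 days → 1 May 1582 Gregorian.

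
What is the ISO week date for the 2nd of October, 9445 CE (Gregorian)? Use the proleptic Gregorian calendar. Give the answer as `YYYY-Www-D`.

9445-W40-4

The weekday is Thursday (ISO weekday 4).
That Thursday belongs to ISO week 40 of ISO year 9445.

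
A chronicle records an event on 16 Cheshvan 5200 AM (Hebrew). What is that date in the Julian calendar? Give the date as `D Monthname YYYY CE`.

Julian Day Number of the source date = 2246950.
Converting JDN 2246950 to the Julian calendar gives 25 October 1439 CE.

25 October 1439 CE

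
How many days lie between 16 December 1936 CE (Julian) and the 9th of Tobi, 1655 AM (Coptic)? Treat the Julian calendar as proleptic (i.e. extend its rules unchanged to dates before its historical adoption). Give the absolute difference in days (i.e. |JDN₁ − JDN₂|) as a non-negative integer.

749

JDN of the first date = 2428532.
JDN of the second date = 2429281.
|2429281 − 2428532| = 749.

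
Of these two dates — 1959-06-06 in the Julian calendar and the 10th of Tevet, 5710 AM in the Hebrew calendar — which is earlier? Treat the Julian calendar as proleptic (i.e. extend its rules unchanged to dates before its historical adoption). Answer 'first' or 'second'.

Converting both to JDN: 2436739 vs 2433281; the smaller is the second.

second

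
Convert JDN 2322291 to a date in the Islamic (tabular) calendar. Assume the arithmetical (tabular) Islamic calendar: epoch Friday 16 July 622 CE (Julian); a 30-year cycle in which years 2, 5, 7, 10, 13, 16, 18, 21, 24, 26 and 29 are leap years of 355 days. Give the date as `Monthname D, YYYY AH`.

Dhu al-Hijjah 25, 1055 AH

JDN 2322291 is 11 February 1646 in the Gregorian calendar.
In the tabular Islamic calendar that day is Dhu al-Hijjah 25, 1055 AH.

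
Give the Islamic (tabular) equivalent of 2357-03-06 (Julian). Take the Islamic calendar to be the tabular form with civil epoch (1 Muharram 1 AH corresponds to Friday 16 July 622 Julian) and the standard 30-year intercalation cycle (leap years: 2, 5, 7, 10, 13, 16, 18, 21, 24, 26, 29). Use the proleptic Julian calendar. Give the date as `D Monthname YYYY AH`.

30 Dhu al-Qa'dah 1788 AH

Julian Day Number of the source date = 2582017.
Converting JDN 2582017 to the tabular Islamic calendar gives 30 Dhu al-Qa'dah 1788 AH.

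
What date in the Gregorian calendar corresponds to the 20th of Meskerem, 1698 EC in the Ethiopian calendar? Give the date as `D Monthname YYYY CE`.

Both dates share Julian Day Number 2344069; in the Gregorian calendar that is 28 September 1705 CE.

28 September 1705 CE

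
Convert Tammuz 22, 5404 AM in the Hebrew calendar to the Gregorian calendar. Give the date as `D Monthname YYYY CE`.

26 July 1644 CE

Julian Day Number of the source date = 2321726.
Converting JDN 2321726 to the Gregorian calendar gives 26 July 1644 CE.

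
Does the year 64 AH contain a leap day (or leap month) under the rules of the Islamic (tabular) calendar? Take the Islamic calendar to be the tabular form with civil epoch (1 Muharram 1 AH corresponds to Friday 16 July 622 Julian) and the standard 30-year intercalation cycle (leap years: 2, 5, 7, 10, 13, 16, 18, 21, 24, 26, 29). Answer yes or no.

Year 64 AH is year 4 of its 30-year cycle; leap positions are 2, 5, 7, 10, 13, 16, 18, 21, 24, 26, 29, so it is a common year (354 days).

no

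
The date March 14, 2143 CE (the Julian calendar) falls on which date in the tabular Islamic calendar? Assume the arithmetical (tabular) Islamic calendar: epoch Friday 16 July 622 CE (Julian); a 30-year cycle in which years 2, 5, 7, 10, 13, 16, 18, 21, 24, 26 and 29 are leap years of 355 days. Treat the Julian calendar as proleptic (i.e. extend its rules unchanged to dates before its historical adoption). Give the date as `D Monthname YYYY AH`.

11 Jumada al-Awwal 1568 AH

Both dates share Julian Day Number 2503861; in the tabular Islamic calendar that is 11 Jumada al-Awwal 1568 AH.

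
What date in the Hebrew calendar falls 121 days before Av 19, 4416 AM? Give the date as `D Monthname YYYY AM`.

16 Nisan 4416 AM

Counting 121 days back from JDN 1960888 reaches JDN 1960767, which is 16 Nisan 4416 AM.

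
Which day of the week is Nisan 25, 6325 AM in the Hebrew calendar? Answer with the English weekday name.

Friday

Equivalently 26 April 2565 Gregorian, JDN 2658023.
JDN 2658023 mod 7 = 4, and JDN 0 was a Monday, so this is a Friday.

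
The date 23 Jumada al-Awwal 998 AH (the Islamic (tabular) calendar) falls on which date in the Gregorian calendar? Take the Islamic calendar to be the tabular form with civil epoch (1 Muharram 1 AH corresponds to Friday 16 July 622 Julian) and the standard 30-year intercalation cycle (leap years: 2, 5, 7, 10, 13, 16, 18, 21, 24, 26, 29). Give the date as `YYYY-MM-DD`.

1590-03-30

Both dates share Julian Day Number 2301884; in the Gregorian calendar that is 30 March 1590 CE.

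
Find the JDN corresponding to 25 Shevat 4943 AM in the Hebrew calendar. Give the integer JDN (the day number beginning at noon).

In the proleptic Gregorian calendar the same day is 27 January 1183.
JDN 2400001 is 17 November 1858 CE (Gregorian), MJD 0; the target day is −246833 days from there, so JDN = 2153168.

2153168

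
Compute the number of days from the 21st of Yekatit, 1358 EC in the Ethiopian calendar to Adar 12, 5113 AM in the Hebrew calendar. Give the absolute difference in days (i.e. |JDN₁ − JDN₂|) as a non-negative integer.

First date → JDN 2220035; second date → JDN 2215289.
The interval is |2220035 − 2215289| = 4746 days.

4746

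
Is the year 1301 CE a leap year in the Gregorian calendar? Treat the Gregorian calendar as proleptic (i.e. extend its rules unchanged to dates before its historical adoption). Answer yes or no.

no

1301 is not divisible by 4, so it is a common year.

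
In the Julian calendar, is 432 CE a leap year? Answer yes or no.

432 mod 4 = 0, so it is a leap year in the Julian calendar.

yes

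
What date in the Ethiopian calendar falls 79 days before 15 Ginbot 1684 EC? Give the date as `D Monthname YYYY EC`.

26 Yekatit 1684 EC

Counting 79 days back from JDN 2339191 reaches JDN 2339112, which is 26 Yekatit 1684 EC.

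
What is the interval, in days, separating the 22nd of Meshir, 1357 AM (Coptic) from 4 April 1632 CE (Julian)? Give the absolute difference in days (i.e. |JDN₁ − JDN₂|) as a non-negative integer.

3240

JDN of the first date = 2320480.
JDN of the second date = 2317240.
|2317240 − 2320480| = 3240.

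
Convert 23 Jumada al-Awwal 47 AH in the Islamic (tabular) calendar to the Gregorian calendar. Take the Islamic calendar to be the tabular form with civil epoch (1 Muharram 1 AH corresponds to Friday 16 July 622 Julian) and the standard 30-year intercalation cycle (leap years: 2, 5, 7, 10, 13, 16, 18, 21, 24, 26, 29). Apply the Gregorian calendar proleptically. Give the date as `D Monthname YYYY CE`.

24 July 667 CE

Julian Day Number of the source date = 1964881.
Converting JDN 1964881 to the Gregorian calendar gives 24 July 667 CE.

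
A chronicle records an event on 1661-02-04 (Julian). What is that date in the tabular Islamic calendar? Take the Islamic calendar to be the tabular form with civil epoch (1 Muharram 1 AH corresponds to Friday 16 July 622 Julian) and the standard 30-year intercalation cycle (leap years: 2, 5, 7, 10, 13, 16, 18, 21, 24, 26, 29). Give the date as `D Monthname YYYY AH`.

Julian Day Number of the source date = 2327773.
Converting JDN 2327773 to the tabular Islamic calendar gives 14 Jumada al-Thani 1071 AH.

14 Jumada al-Thani 1071 AH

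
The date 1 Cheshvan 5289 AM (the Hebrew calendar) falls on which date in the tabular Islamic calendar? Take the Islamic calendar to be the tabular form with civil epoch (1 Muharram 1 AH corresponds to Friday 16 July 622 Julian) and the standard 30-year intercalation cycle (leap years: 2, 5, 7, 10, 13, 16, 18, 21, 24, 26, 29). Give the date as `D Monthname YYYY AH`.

The source date corresponds to 24 October 1528 in the proleptic Gregorian calendar (JDN 2279447).
That day falls on 30 Muharram 935 AH in the tabular Islamic calendar.

30 Muharram 935 AH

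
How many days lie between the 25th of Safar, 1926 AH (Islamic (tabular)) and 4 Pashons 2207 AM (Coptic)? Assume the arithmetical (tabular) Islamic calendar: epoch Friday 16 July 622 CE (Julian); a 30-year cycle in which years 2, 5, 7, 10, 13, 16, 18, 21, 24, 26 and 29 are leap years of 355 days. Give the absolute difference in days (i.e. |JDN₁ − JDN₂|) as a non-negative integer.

364

JDN of the first date = 2630650.
JDN of the second date = 2631014.
|2631014 − 2630650| = 364.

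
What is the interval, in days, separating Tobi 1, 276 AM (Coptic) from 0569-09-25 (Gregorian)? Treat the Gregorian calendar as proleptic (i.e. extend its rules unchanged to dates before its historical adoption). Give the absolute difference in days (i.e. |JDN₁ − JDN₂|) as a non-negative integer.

First date → JDN 1925594; second date → JDN 1929151.
The interval is |1925594 − 1929151| = 3557 days.

3557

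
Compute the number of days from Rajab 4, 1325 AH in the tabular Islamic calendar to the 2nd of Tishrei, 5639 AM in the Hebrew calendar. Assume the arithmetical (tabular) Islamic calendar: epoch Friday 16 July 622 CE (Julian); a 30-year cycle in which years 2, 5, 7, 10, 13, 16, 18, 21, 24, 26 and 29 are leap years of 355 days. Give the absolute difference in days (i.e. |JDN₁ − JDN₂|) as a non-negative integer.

10544

First date → JDN 2417801; second date → JDN 2407257.
The interval is |2417801 − 2407257| = 10544 days.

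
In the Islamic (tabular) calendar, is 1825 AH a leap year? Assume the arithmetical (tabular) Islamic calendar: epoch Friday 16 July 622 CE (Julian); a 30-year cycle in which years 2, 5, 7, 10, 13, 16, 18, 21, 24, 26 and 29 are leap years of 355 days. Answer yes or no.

Year 1825 AH is year 25 of its 30-year cycle; leap positions are 2, 5, 7, 10, 13, 16, 18, 21, 24, 26, 29, so it is a common year (354 days).

no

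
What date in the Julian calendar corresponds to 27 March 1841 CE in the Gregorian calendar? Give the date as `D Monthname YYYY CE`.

The Julian–Gregorian offset here is 12 days (Julian trailing).
27 March 1841 Gregorian − 12 days → 15 March 1841 Julian.

15 March 1841 CE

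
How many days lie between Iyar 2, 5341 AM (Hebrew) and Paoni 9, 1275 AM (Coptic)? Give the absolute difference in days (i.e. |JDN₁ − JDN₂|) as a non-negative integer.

JDN of the first date = 2298613.
JDN of the second date = 2290636.
|2290636 − 2298613| = 7977.

7977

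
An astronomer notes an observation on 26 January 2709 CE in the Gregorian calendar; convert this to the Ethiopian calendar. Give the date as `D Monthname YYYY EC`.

Both dates share Julian Day Number 2710527; in the Ethiopian calendar that is 12 Tir 2701 EC.

12 Tir 2701 EC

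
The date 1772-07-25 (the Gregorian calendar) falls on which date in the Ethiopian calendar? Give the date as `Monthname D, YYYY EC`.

Hamle 20, 1764 EC

Julian Day Number of the source date = 2368476.
Converting JDN 2368476 to the Ethiopian calendar gives 20 Hamle 1764 EC.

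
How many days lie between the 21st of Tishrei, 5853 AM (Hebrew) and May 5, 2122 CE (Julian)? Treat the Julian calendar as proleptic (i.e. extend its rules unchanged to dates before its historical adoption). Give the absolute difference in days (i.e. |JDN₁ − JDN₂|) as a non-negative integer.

10800

JDN of the first date = 2485443.
JDN of the second date = 2496243.
|2496243 − 2485443| = 10800.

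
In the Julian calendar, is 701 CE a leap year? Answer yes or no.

701 mod 4 = 1, so it is a common year in the Julian calendar.

no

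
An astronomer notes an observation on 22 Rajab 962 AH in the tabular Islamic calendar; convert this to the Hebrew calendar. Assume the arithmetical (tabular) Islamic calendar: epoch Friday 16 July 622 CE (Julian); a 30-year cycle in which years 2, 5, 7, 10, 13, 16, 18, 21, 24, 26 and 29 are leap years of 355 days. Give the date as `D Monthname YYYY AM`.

23 Sivan 5315 AM

Both dates share Julian Day Number 2289184; in the Hebrew calendar that is 23 Sivan 5315 AM.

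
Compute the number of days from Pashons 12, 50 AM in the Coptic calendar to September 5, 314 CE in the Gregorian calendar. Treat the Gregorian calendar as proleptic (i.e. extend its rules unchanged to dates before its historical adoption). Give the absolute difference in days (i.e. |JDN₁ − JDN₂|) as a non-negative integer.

First date → JDN 1843178; second date → JDN 1835993.
The interval is |1843178 − 1835993| = 7185 days.

7185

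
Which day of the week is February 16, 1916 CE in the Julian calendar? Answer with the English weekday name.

Tuesday

This is JDN 2420923 (29 February 1916 Gregorian).
2420923 ≡ 1 (mod 7); counting from Monday = 0 gives Tuesday.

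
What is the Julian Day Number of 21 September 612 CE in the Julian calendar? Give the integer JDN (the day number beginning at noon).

1944855

In the proleptic Gregorian calendar the same day is 24 September 612.
JDN 2451545 is 1 January 2000 CE (Gregorian); the target day is −506690 days from there, so JDN = 1944855.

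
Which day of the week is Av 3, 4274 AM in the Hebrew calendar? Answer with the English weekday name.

In the proleptic Gregorian calendar this is 13 July 514 (JDN 1908988).
Since JDN mod 7 = 4 (0 = Monday), the day is Friday.

Friday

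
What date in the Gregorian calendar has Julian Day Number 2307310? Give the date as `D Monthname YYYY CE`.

5 February 1605 CE

JDN 2451545 is 1 Jan 2000; 2307310 is −144235 days from there.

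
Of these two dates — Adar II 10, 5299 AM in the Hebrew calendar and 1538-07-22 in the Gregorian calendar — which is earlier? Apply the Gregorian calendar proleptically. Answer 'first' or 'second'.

second

First date → JDN 2283236; second date → JDN 2283005.
JDN 2283005 < JDN 2283236, so the second date is earlier.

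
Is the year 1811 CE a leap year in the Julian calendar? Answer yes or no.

1811 mod 4 = 3, so it is a common year in the Julian calendar.

no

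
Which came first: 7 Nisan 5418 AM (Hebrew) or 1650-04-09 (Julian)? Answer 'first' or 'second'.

Converting both to JDN: 2326732 vs 2323819; the smaller is the second.

second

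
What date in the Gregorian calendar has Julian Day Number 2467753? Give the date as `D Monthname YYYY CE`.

JDN 2451545 is 1 Jan 2000; 2467753 is +16208 days from there.

17 May 2044 CE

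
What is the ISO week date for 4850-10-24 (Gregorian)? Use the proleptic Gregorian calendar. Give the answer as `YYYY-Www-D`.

4850-W43-1

The weekday is Monday (ISO weekday 1).
That Monday belongs to ISO week 43 of ISO year 4850.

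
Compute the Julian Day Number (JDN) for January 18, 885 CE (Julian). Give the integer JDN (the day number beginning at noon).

2044322

Equivalently 22 January 885 (proleptic Gregorian).
JDN 2400001 is 17 November 1858 CE (Gregorian), MJD 0; the target day is −355679 days from there, so JDN = 2044322.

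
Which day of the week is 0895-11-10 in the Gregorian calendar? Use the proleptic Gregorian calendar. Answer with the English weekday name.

JDN 2048266 mod 7 = 3, and JDN 0 was a Monday, so this is a Thursday.

Thursday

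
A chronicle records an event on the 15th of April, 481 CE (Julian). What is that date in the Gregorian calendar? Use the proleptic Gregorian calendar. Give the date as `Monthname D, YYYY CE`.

April 16, 481 CE

The Julian–Gregorian offset here is 1 day (Julian trailing).
15 April 481 Julian + 1 day → 16 April 481 Gregorian.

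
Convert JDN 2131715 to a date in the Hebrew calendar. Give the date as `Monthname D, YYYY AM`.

Iyar 10, 4884 AM

The proleptic Gregorian equivalent of JDN 2131715 is 3 May 1124.
In the Hebrew calendar that day is Iyar 10, 4884 AM.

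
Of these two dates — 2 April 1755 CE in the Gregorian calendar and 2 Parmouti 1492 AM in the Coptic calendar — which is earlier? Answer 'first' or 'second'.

first

The two dates have Julian Day Numbers 2362152 and 2369829 respectively.
Since 2362152 < 2369829, the first date comes first.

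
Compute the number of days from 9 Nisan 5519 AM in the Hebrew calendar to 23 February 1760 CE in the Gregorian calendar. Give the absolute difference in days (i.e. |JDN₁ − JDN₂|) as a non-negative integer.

JDN of the first date = 2363617.
JDN of the second date = 2363940.
|2363940 − 2363617| = 323.

323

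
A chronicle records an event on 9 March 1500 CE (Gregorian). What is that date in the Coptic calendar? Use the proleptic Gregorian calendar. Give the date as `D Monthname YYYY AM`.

3 Paremhat 1216 AM

Both dates share Julian Day Number 2268991; in the Coptic calendar that is 3 Paremhat 1216 AM.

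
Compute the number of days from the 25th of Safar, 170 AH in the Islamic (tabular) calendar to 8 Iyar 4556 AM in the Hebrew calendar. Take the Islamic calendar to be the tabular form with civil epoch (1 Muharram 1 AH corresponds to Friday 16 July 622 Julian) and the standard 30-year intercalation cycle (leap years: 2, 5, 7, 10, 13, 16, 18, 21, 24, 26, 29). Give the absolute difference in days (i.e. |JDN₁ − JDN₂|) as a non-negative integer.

First date → JDN 2008382; second date → JDN 2011908.
The interval is |2008382 − 2011908| = 3526 days.

3526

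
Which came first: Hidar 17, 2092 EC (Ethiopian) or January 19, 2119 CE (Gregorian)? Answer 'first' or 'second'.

First date → JDN 2488035; second date → JDN 2495027.
JDN 2488035 < JDN 2495027, so the first date is earlier.

first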